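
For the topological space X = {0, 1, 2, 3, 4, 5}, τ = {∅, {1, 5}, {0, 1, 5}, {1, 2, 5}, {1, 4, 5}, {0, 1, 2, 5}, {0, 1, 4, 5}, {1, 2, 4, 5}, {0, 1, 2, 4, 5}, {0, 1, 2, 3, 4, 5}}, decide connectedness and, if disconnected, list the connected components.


(X, τ) is connected.

Find clopen sets (U ∈ τ with X ∖ U ∈ τ):
  U = ∅, X ∖ U = {0, 1, 2, 3, 4, 5} — both open, so U is clopen.
  U = {0, 1, 2, 3, 4, 5}, X ∖ U = ∅ — both open, so U is clopen.
Only trivial clopens (∅ and X) exist, so (X, τ) is connected.
Compute connected components by grouping points that agree on all clopens:
  component: {0, 1, 2, 3, 4, 5}


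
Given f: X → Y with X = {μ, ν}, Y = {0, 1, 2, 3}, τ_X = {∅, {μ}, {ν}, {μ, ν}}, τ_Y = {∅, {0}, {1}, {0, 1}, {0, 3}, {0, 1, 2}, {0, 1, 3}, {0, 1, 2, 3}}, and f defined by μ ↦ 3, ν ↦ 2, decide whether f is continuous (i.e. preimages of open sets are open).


f IS continuous.

Compute f^{-1}(U) for each U ∈ τ_Y:
  U = ∅: f^{-1}(U) = ∅ ∈ τ_X ✓.
  U = {0}: f^{-1}(U) = ∅ ∈ τ_X ✓.
  U = {1}: f^{-1}(U) = ∅ ∈ τ_X ✓.
  U = {0, 1}: f^{-1}(U) = ∅ ∈ τ_X ✓.
  U = {0, 3}: f^{-1}(U) = {μ} ∈ τ_X ✓.
  U = {0, 1, 2}: f^{-1}(U) = {ν} ∈ τ_X ✓.
  U = {0, 1, 3}: f^{-1}(U) = {μ} ∈ τ_X ✓.
  U = {0, 1, 2, 3}: f^{-1}(U) = {μ, ν} ∈ τ_X ✓.
Every preimage lies in τ_X, so f IS continuous.


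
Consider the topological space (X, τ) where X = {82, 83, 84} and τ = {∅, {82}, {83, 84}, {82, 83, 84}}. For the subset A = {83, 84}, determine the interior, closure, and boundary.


int(A) = {83, 84}, cl(A) = {83, 84}, ∂A = ∅.

Closed sets in (X, τ) are complements of opens:
  closed(X, τ) = {∅, {82}, {83, 84}, {82, 83, 84}}.
int(A) = ⋃ {U ∈ τ : U ⊆ A}. Opens contained in A: ∅, {83, 84}.
Taking the union of these: int(A) = {83, 84}.
cl(A) = ⋂ {C closed : A ⊆ C}. Closed sets containing A: {83, 84}, {82, 83, 84}.
Intersecting these: cl(A) = {83, 84}.
∂A = cl(A) ∖ int(A) = {83, 84} ∖ {83, 84} = ∅.


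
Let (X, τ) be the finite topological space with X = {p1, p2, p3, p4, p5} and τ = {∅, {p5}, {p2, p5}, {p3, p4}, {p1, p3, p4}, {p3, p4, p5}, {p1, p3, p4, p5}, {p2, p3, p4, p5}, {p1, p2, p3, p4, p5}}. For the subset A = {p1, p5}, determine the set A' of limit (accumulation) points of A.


A' = {p2}

For each x ∈ X, list the open sets U ∈ τ with x ∈ U, then check whether U ∩ (A ∖ {x}) ≠ ∅ for every such U.
  x = p1: open {p1, p3, p4} ∋ x has {p1, p3, p4} ∩ (A ∖ {p1}) = ∅, so x is NOT a limit point.
  x = p2: opens ∋ x are {p2, p5}, {p2, p3, p4, p5}, {p1, p2, p3, p4, p5}; each meets A ∖ {p2}, so x IS a limit point.
  x = p3: open {p3, p4} ∋ x has {p3, p4} ∩ (A ∖ {p3}) = ∅, so x is NOT a limit point.
  x = p4: open {p3, p4} ∋ x has {p3, p4} ∩ (A ∖ {p4}) = ∅, so x is NOT a limit point.
  x = p5: open {p5} ∋ x has {p5} ∩ (A ∖ {p5}) = ∅, so x is NOT a limit point.
Collecting: A' = {p2}.


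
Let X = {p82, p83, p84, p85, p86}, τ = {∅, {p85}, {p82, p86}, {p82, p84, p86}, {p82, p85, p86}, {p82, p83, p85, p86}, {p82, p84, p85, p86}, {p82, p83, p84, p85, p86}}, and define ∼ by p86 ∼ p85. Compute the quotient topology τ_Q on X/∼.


X/∼ = {[p82], [p83], [p84], [p85=p86]}; |τ_Q| = 5.

Equivalence classes: [p82], [p83], [p84], [p85=p86].
Quotient map π: X → X/∼ sends p82 ↦ [p82], p83 ↦ [p83], p84 ↦ [p84], p85 ↦ [p85=p86], p86 ↦ [p85=p86].
For each subset V ⊆ X/∼, compute π^{-1}(V) ⊆ X and check whether π^{-1}(V) ∈ τ. V is open in τ_Q iff π^{-1}(V) ∈ τ.
  V = {}: π^{-1}(V) = ∅ ∈ τ ✓.
  V = {[p82]}: π^{-1}(V) = {p82} ∉ τ ✗.
  V = {[p83]}: π^{-1}(V) = {p83} ∉ τ ✗.
  V = {[p82], [p83]}: π^{-1}(V) = {p82, p83} ∉ τ ✗.
  V = {[p84]}: π^{-1}(V) = {p84} ∉ τ ✗.
  V = {[p82], [p84]}: π^{-1}(V) = {p82, p84} ∉ τ ✗.
  V = {[p83], [p84]}: π^{-1}(V) = {p83, p84} ∉ τ ✗.
  V = {[p82], [p83], [p84]}: π^{-1}(V) = {p82, p83, p84} ∉ τ ✗.
  V = {[p85=p86]}: π^{-1}(V) = {p85, p86} ∉ τ ✗.
  V = {[p82], [p85=p86]}: π^{-1}(V) = {p82, p85, p86} ∈ τ ✓.
  V = {[p83], [p85=p86]}: π^{-1}(V) = {p83, p85, p86} ∉ τ ✗.
  V = {[p82], [p83], [p85=p86]}: π^{-1}(V) = {p82, p83, p85, p86} ∈ τ ✓.
  V = {[p84], [p85=p86]}: π^{-1}(V) = {p84, p85, p86} ∉ τ ✗.
  V = {[p82], [p84], [p85=p86]}: π^{-1}(V) = {p82, p84, p85, p86} ∈ τ ✓.
  V = {[p83], [p84], [p85=p86]}: π^{-1}(V) = {p83, p84, p85, p86} ∉ τ ✗.
  V = {[p82], [p83], [p84], [p85=p86]}: π^{-1}(V) = {p82, p83, p84, p85, p86} ∈ τ ✓.
Open sets in the quotient: τ_Q = {{}, {[p82], [p85=p86]}, {[p82], [p83], [p85=p86]}, {[p82], [p84], [p85=p86]}, {[p82], [p83], [p84], [p85=p86]}} (5 elements).


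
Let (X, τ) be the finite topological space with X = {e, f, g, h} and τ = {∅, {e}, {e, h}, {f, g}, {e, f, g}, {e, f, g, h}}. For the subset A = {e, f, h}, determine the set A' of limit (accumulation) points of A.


A' = {g, h}

For each x ∈ X, list the open sets U ∈ τ with x ∈ U, then check whether U ∩ (A ∖ {x}) ≠ ∅ for every such U.
  x = e: open {e} ∋ x has {e} ∩ (A ∖ {e}) = ∅, so x is NOT a limit point.
  x = f: open {f, g} ∋ x has {f, g} ∩ (A ∖ {f}) = ∅, so x is NOT a limit point.
  x = g: opens ∋ x are {f, g}, {e, f, g}, {e, f, g, h}; each meets A ∖ {g}, so x IS a limit point.
  x = h: opens ∋ x are {e, h}, {e, f, g, h}; each meets A ∖ {h}, so x IS a limit point.
Collecting: A' = {g, h}.


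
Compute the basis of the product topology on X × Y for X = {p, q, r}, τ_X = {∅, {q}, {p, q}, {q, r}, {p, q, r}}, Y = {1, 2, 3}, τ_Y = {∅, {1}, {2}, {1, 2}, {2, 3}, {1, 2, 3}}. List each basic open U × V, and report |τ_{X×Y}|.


Basis B = {∅ × ∅, {q} × {1}, {q} × {2}, {p, q} × {1}, {p, q} × {2}, {q} × {1, 2}, {q, r} × {1}, {q} × {2, 3}, {q, r} × {2}, {p, q, r} × {1}, {p, q, r} × {2}, {q} × {1, 2, 3}, {p, q} × {1, 2}, {p, q} × {2, 3}, {q, r} × {1, 2}, {q, r} × {2, 3}, {p, q} × {1, 2, 3}, {p, q, r} × {1, 2}, {p, q, r} × {2, 3}, {q, r} × {1, 2, 3}, {p, q, r} × {1, 2, 3}}; |τ_{X×Y}| = 70.

Enumerate products U × V with U ∈ τ_X, V ∈ τ_Y (deduplicated):
  ∅ × ∅ = {} (∅)
  {q} × {1} = {(q,1)}
  {q} × {2} = {(q,2)}
  {p, q} × {1} = {(p,1), (q,1)}
  {p, q} × {2} = {(p,2), (q,2)}
  {q} × {1, 2} = {(q,1), (q,2)}
  {q, r} × {1} = {(q,1), (r,1)}
  {q} × {2, 3} = {(q,2), (q,3)}
  {q, r} × {2} = {(q,2), (r,2)}
  {p, q, r} × {1} = {(p,1), (q,1), (r,1)}
  {p, q, r} × {2} = {(p,2), (q,2), (r,2)}
  {q} × {1, 2, 3} = {(q,1), (q,2), (q,3)}
  {p, q} × {1, 2} = {(p,1), (p,2), (q,1), (q,2)}
  {p, q} × {2, 3} = {(p,2), (p,3), (q,2), (q,3)}
  {q, r} × {1, 2} = {(q,1), (q,2), (r,1), (r,2)}
  {q, r} × {2, 3} = {(q,2), (q,3), (r,2), (r,3)}
  {p, q} × {1, 2, 3} = {(p,1), (p,2), (p,3), (q,1), (q,2), (q,3)}
  {p, q, r} × {1, 2} = {(p,1), (p,2), (q,1), (q,2), (r,1), (r,2)}
  {p, q, r} × {2, 3} = {(p,2), (p,3), (q,2), (q,3), (r,2), (r,3)}
  {q, r} × {1, 2, 3} = {(q,1), (q,2), (q,3), (r,1), (r,2), (r,3)}
  {p, q, r} × {1, 2, 3} = {(p,1), (p,2), (p,3), (q,1), (q,2), (q,3), (r,1), (r,2), (r,3)}
These 21 distinct sets form the basis B.
Close under arbitrary unions to get τ_{X×Y}; counting gives |τ_{X×Y}| = 70.


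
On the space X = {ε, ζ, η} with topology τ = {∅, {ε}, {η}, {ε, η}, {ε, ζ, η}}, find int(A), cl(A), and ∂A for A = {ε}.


int(A) = {ε}, cl(A) = {ε, ζ}, ∂A = {ζ}.

Closed sets in (X, τ) are complements of opens:
  closed(X, τ) = {∅, {ζ}, {ε, ζ}, {ζ, η}, {ε, ζ, η}}.
int(A) = ⋃ {U ∈ τ : U ⊆ A}. Opens contained in A: ∅, {ε}.
Taking the union of these: int(A) = {ε}.
cl(A) = ⋂ {C closed : A ⊆ C}. Closed sets containing A: {ε, ζ}, {ε, ζ, η}.
Intersecting these: cl(A) = {ε, ζ}.
∂A = cl(A) ∖ int(A) = {ε, ζ} ∖ {ε} = {ζ}.


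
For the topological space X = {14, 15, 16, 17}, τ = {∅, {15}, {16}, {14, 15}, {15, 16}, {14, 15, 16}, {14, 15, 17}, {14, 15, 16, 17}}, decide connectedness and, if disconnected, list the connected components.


(X, τ) is disconnected; components = [{16}, {14, 15, 17}].

Find clopen sets (U ∈ τ with X ∖ U ∈ τ):
  U = ∅, X ∖ U = {14, 15, 16, 17} — both open, so U is clopen.
  U = {16}, X ∖ U = {14, 15, 17} — both open, so U is clopen.
  U = {14, 15, 17}, X ∖ U = {16} — both open, so U is clopen.
  U = {14, 15, 16, 17}, X ∖ U = ∅ — both open, so U is clopen.
Nontrivial clopen(s) exist: e.g. {16}. So (X, τ) is disconnected.
Compute connected components by grouping points that agree on all clopens:
  component: {16}
  component: {14, 15, 17}


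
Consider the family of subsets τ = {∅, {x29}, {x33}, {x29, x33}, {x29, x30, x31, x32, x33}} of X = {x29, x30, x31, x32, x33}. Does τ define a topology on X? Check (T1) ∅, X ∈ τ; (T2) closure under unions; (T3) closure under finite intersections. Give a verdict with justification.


τ IS a topology on X.

Axiom (T1): ∅ ∈ τ? Yes; X ∈ τ? Yes.
Axiom (T2/T3): check pairwise unions and intersections of members of τ.
All pairwise intersections and unions checked — each lies in τ. Therefore τ satisfies (T1), (T2), (T3): it IS a topology on X.


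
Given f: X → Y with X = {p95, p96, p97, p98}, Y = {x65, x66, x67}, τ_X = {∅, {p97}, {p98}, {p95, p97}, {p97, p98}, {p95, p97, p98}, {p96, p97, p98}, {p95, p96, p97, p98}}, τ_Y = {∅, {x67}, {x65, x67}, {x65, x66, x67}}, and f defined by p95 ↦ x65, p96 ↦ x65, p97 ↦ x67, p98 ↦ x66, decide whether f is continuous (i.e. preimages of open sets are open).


f is NOT continuous.

Compute f^{-1}(U) for each U ∈ τ_Y:
  U = ∅: f^{-1}(U) = ∅ ∈ τ_X ✓.
  U = {x67}: f^{-1}(U) = {p97} ∈ τ_X ✓.
  U = {x65, x67}: f^{-1}(U) = {p95, p96, p97} ∉ τ_X ✗.
  U = {x65, x66, x67}: f^{-1}(U) = {p95, p96, p97, p98} ∈ τ_X ✓.
Found U = {x65, x67} with f^{-1}(U) = {p95, p96, p97} not in τ_X. Therefore f is NOT continuous.


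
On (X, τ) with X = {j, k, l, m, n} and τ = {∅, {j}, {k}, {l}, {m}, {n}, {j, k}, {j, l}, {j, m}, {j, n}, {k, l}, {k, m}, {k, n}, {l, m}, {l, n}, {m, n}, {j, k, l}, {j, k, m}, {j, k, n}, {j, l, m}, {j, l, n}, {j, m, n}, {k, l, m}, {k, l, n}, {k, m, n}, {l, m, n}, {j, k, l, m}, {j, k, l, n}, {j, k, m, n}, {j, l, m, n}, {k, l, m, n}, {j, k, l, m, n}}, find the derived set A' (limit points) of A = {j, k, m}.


A' = ∅

For each x ∈ X, list the open sets U ∈ τ with x ∈ U, then check whether U ∩ (A ∖ {x}) ≠ ∅ for every such U.
  x = j: open {j} ∋ x has {j} ∩ (A ∖ {j}) = ∅, so x is NOT a limit point.
  x = k: open {k} ∋ x has {k} ∩ (A ∖ {k}) = ∅, so x is NOT a limit point.
  x = l: open {l} ∋ x has {l} ∩ (A ∖ {l}) = ∅, so x is NOT a limit point.
  x = m: open {m} ∋ x has {m} ∩ (A ∖ {m}) = ∅, so x is NOT a limit point.
  x = n: open {n} ∋ x has {n} ∩ (A ∖ {n}) = ∅, so x is NOT a limit point.
Collecting: A' = ∅.


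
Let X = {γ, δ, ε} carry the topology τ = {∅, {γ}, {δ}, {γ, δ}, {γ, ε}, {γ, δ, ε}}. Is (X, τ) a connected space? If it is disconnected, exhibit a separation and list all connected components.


(X, τ) is disconnected; components = [{δ}, {γ, ε}].

Find clopen sets (U ∈ τ with X ∖ U ∈ τ):
  U = ∅, X ∖ U = {γ, δ, ε} — both open, so U is clopen.
  U = {δ}, X ∖ U = {γ, ε} — both open, so U is clopen.
  U = {γ, ε}, X ∖ U = {δ} — both open, so U is clopen.
  U = {γ, δ, ε}, X ∖ U = ∅ — both open, so U is clopen.
Nontrivial clopen(s) exist: e.g. {γ, ε}. So (X, τ) is disconnected.
Compute connected components by grouping points that agree on all clopens:
  component: {δ}
  component: {γ, ε}


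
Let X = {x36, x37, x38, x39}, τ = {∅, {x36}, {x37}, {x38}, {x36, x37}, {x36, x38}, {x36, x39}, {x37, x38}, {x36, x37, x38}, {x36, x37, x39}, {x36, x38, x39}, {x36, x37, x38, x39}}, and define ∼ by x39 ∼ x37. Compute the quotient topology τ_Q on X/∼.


X/∼ = {[x36], [x37=x39], [x38]}; |τ_Q| = 6.

Equivalence classes: [x36], [x37=x39], [x38].
Quotient map π: X → X/∼ sends x36 ↦ [x36], x37 ↦ [x37=x39], x38 ↦ [x38], x39 ↦ [x37=x39].
For each subset V ⊆ X/∼, compute π^{-1}(V) ⊆ X and check whether π^{-1}(V) ∈ τ. V is open in τ_Q iff π^{-1}(V) ∈ τ.
  V = {}: π^{-1}(V) = ∅ ∈ τ ✓.
  V = {[x36]}: π^{-1}(V) = {x36} ∈ τ ✓.
  V = {[x37=x39]}: π^{-1}(V) = {x37, x39} ∉ τ ✗.
  V = {[x36], [x37=x39]}: π^{-1}(V) = {x36, x37, x39} ∈ τ ✓.
  V = {[x38]}: π^{-1}(V) = {x38} ∈ τ ✓.
  V = {[x36], [x38]}: π^{-1}(V) = {x36, x38} ∈ τ ✓.
  V = {[x37=x39], [x38]}: π^{-1}(V) = {x37, x38, x39} ∉ τ ✗.
  V = {[x36], [x37=x39], [x38]}: π^{-1}(V) = {x36, x37, x38, x39} ∈ τ ✓.
Open sets in the quotient: τ_Q = {{}, {[x36]}, {[x36], [x37=x39]}, {[x38]}, {[x36], [x38]}, {[x36], [x37=x39], [x38]}} (6 elements).


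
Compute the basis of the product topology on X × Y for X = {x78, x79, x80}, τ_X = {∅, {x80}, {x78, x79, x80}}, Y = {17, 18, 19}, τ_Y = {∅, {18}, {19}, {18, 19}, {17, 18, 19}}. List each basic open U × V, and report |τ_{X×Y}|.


Basis B = {∅ × ∅, {x80} × {18}, {x80} × {19}, {x80} × {18, 19}, {x78, x79, x80} × {18}, {x78, x79, x80} × {19}, {x80} × {17, 18, 19}, {x78, x79, x80} × {18, 19}, {x78, x79, x80} × {17, 18, 19}}; |τ_{X×Y}| = 14.

Enumerate products U × V with U ∈ τ_X, V ∈ τ_Y (deduplicated):
  ∅ × ∅ = {} (∅)
  {x80} × {18} = {(x80,18)}
  {x80} × {19} = {(x80,19)}
  {x80} × {18, 19} = {(x80,18), (x80,19)}
  {x78, x79, x80} × {18} = {(x78,18), (x79,18), (x80,18)}
  {x78, x79, x80} × {19} = {(x78,19), (x79,19), (x80,19)}
  {x80} × {17, 18, 19} = {(x80,17), (x80,18), (x80,19)}
  {x78, x79, x80} × {18, 19} = {(x78,18), (x78,19), (x79,18), (x79,19), (x80,18), (x80,19)}
  {x78, x79, x80} × {17, 18, 19} = {(x78,17), (x78,18), (x78,19), (x79,17), (x79,18), (x79,19), (x80,17), (x80,18), (x80,19)}
These 9 distinct sets form the basis B.
Close under arbitrary unions to get τ_{X×Y}; counting gives |τ_{X×Y}| = 14.


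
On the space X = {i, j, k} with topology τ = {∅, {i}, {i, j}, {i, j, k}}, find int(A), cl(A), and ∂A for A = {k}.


int(A) = ∅, cl(A) = {k}, ∂A = {k}.

Closed sets in (X, τ) are complements of opens:
  closed(X, τ) = {∅, {k}, {j, k}, {i, j, k}}.
int(A) = ⋃ {U ∈ τ : U ⊆ A}. Opens contained in A: ∅.
Taking the union of these: int(A) = ∅.
cl(A) = ⋂ {C closed : A ⊆ C}. Closed sets containing A: {k}, {j, k}, {i, j, k}.
Intersecting these: cl(A) = {k}.
∂A = cl(A) ∖ int(A) = {k} ∖ ∅ = {k}.


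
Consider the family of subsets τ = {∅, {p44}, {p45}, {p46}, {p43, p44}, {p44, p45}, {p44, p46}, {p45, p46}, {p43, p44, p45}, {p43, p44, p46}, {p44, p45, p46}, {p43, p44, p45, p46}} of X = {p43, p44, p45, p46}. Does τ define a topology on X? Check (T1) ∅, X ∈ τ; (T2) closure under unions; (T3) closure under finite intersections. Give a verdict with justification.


τ IS a topology on X.

Axiom (T1): ∅ ∈ τ? Yes; X ∈ τ? Yes.
Axiom (T2/T3): check pairwise unions and intersections of members of τ.
All pairwise intersections and unions checked — each lies in τ. Therefore τ satisfies (T1), (T2), (T3): it IS a topology on X.


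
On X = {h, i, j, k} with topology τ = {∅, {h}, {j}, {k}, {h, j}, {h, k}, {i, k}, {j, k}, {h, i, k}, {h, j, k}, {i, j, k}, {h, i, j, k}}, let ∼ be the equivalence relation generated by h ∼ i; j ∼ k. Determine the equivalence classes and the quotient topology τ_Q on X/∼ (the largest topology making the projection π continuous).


X/∼ = {[h=i], [j=k]}; |τ_Q| = 3.

Equivalence classes: [h=i], [j=k].
Quotient map π: X → X/∼ sends h ↦ [h=i], i ↦ [h=i], j ↦ [j=k], k ↦ [j=k].
For each subset V ⊆ X/∼, compute π^{-1}(V) ⊆ X and check whether π^{-1}(V) ∈ τ. V is open in τ_Q iff π^{-1}(V) ∈ τ.
  V = {}: π^{-1}(V) = ∅ ∈ τ ✓.
  V = {[h=i]}: π^{-1}(V) = {h, i} ∉ τ ✗.
  V = {[j=k]}: π^{-1}(V) = {j, k} ∈ τ ✓.
  V = {[h=i], [j=k]}: π^{-1}(V) = {h, i, j, k} ∈ τ ✓.
Open sets in the quotient: τ_Q = {{}, {[j=k]}, {[h=i], [j=k]}} (3 elements).


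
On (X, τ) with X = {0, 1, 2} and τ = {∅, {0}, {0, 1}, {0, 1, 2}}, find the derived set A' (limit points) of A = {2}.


A' = ∅

For each x ∈ X, list the open sets U ∈ τ with x ∈ U, then check whether U ∩ (A ∖ {x}) ≠ ∅ for every such U.
  x = 0: open {0} ∋ x has {0} ∩ (A ∖ {0}) = ∅, so x is NOT a limit point.
  x = 1: open {0, 1} ∋ x has {0, 1} ∩ (A ∖ {1}) = ∅, so x is NOT a limit point.
  x = 2: open {0, 1, 2} ∋ x has {0, 1, 2} ∩ (A ∖ {2}) = ∅, so x is NOT a limit point.
Collecting: A' = ∅.


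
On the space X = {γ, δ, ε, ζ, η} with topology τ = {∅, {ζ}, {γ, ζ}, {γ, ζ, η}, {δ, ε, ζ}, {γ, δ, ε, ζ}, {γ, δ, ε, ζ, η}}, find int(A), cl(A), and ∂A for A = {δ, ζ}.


int(A) = {ζ}, cl(A) = {γ, δ, ε, ζ, η}, ∂A = {γ, δ, ε, η}.

Closed sets in (X, τ) are complements of opens:
  closed(X, τ) = {∅, {η}, {γ, η}, {δ, ε}, {δ, ε, η}, {γ, δ, ε, η}, {γ, δ, ε, ζ, η}}.
int(A) = ⋃ {U ∈ τ : U ⊆ A}. Opens contained in A: ∅, {ζ}.
Taking the union of these: int(A) = {ζ}.
cl(A) = ⋂ {C closed : A ⊆ C}. Closed sets containing A: {γ, δ, ε, ζ, η}.
Intersecting these: cl(A) = {γ, δ, ε, ζ, η}.
∂A = cl(A) ∖ int(A) = {γ, δ, ε, ζ, η} ∖ {ζ} = {γ, δ, ε, η}.


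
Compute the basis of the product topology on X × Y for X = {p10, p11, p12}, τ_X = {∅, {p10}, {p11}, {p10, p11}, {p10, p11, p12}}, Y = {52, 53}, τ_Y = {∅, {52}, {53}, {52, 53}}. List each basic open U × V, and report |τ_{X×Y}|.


Basis B = {∅ × ∅, {p10} × {52}, {p10} × {53}, {p11} × {52}, {p11} × {53}, {p10} × {52, 53}, {p10, p11} × {52}, {p10, p11} × {53}, {p11} × {52, 53}, {p10, p11, p12} × {52}, {p10, p11, p12} × {53}, {p10, p11} × {52, 53}, {p10, p11, p12} × {52, 53}}; |τ_{X×Y}| = 25.

Enumerate products U × V with U ∈ τ_X, V ∈ τ_Y (deduplicated):
  ∅ × ∅ = {} (∅)
  {p10} × {52} = {(p10,52)}
  {p10} × {53} = {(p10,53)}
  {p11} × {52} = {(p11,52)}
  {p11} × {53} = {(p11,53)}
  {p10} × {52, 53} = {(p10,52), (p10,53)}
  {p10, p11} × {52} = {(p10,52), (p11,52)}
  {p10, p11} × {53} = {(p10,53), (p11,53)}
  {p11} × {52, 53} = {(p11,52), (p11,53)}
  {p10, p11, p12} × {52} = {(p10,52), (p11,52), (p12,52)}
  {p10, p11, p12} × {53} = {(p10,53), (p11,53), (p12,53)}
  {p10, p11} × {52, 53} = {(p10,52), (p10,53), (p11,52), (p11,53)}
  {p10, p11, p12} × {52, 53} = {(p10,52), (p10,53), (p11,52), (p11,53), (p12,52), (p12,53)}
These 13 distinct sets form the basis B.
Close under arbitrary unions to get τ_{X×Y}; counting gives |τ_{X×Y}| = 25.


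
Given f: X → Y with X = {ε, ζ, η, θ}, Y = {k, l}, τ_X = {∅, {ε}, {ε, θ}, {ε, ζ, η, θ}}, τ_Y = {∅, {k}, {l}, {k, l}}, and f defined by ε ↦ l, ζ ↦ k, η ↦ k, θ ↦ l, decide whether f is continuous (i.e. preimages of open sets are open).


f is NOT continuous.

Compute f^{-1}(U) for each U ∈ τ_Y:
  U = ∅: f^{-1}(U) = ∅ ∈ τ_X ✓.
  U = {k}: f^{-1}(U) = {ζ, η} ∉ τ_X ✗.
  U = {l}: f^{-1}(U) = {ε, θ} ∈ τ_X ✓.
  U = {k, l}: f^{-1}(U) = {ε, ζ, η, θ} ∈ τ_X ✓.
Found U = {k} with f^{-1}(U) = {ζ, η} not in τ_X. Therefore f is NOT continuous.


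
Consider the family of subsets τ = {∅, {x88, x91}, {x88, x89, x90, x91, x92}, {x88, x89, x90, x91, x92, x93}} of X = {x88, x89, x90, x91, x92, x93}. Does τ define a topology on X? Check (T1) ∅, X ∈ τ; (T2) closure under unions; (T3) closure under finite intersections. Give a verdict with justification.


τ IS a topology on X.

Axiom (T1): ∅ ∈ τ? Yes; X ∈ τ? Yes.
Axiom (T2/T3): check pairwise unions and intersections of members of τ.
All pairwise intersections and unions checked — each lies in τ. Therefore τ satisfies (T1), (T2), (T3): it IS a topology on X.


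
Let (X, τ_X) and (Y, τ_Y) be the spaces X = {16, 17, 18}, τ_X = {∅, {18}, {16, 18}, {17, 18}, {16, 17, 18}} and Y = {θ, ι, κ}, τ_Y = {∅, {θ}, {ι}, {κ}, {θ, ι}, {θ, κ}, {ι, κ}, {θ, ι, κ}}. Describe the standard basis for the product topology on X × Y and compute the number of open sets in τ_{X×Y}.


Basis B = {∅ × ∅, {18} × {θ}, {18} × {ι}, {18} × {κ}, {16, 18} × {θ}, {16, 18} × {ι}, {16, 18} × {κ}, {17, 18} × {θ}, {17, 18} × {ι}, {17, 18} × {κ}, {18} × {θ, ι}, {18} × {θ, κ}, {18} × {ι, κ}, {16, 17, 18} × {θ}, {16, 17, 18} × {ι}, {16, 17, 18} × {κ}, {18} × {θ, ι, κ}, {16, 18} × {θ, ι}, {16, 18} × {θ, κ}, {16, 18} × {ι, κ}, {17, 18} × {θ, ι}, {17, 18} × {θ, κ}, {17, 18} × {ι, κ}, {16, 18} × {θ, ι, κ}, {16, 17, 18} × {θ, ι}, {16, 17, 18} × {θ, κ}, {16, 17, 18} × {ι, κ}, {17, 18} × {θ, ι, κ}, {16, 17, 18} × {θ, ι, κ}}; |τ_{X×Y}| = 125.

Enumerate products U × V with U ∈ τ_X, V ∈ τ_Y (deduplicated):
  ∅ × ∅ = {} (∅)
  {18} × {θ} = {(18,θ)}
  {18} × {ι} = {(18,ι)}
  {18} × {κ} = {(18,κ)}
  {16, 18} × {θ} = {(16,θ), (18,θ)}
  {16, 18} × {ι} = {(16,ι), (18,ι)}
  {16, 18} × {κ} = {(16,κ), (18,κ)}
  {17, 18} × {θ} = {(17,θ), (18,θ)}
  {17, 18} × {ι} = {(17,ι), (18,ι)}
  {17, 18} × {κ} = {(17,κ), (18,κ)}
  {18} × {θ, ι} = {(18,θ), (18,ι)}
  {18} × {θ, κ} = {(18,θ), (18,κ)}
  {18} × {ι, κ} = {(18,ι), (18,κ)}
  {16, 17, 18} × {θ} = {(16,θ), (17,θ), (18,θ)}
  {16, 17, 18} × {ι} = {(16,ι), (17,ι), (18,ι)}
  {16, 17, 18} × {κ} = {(16,κ), (17,κ), (18,κ)}
  {18} × {θ, ι, κ} = {(18,θ), (18,ι), (18,κ)}
  {16, 18} × {θ, ι} = {(16,θ), (16,ι), (18,θ), (18,ι)}
  {16, 18} × {θ, κ} = {(16,θ), (16,κ), (18,θ), (18,κ)}
  {16, 18} × {ι, κ} = {(16,ι), (16,κ), (18,ι), (18,κ)}
  {17, 18} × {θ, ι} = {(17,θ), (17,ι), (18,θ), (18,ι)}
  {17, 18} × {θ, κ} = {(17,θ), (17,κ), (18,θ), (18,κ)}
  {17, 18} × {ι, κ} = {(17,ι), (17,κ), (18,ι), (18,κ)}
  {16, 18} × {θ, ι, κ} = {(16,θ), (16,ι), (16,κ), (18,θ), (18,ι), (18,κ)}
  {16, 17, 18} × {θ, ι} = {(16,θ), (16,ι), (17,θ), (17,ι), (18,θ), (18,ι)}
  {16, 17, 18} × {θ, κ} = {(16,θ), (16,κ), (17,θ), (17,κ), (18,θ), (18,κ)}
  {16, 17, 18} × {ι, κ} = {(16,ι), (16,κ), (17,ι), (17,κ), (18,ι), (18,κ)}
  {17, 18} × {θ, ι, κ} = {(17,θ), (17,ι), (17,κ), (18,θ), (18,ι), (18,κ)}
  {16, 17, 18} × {θ, ι, κ} = {(16,θ), (16,ι), (16,κ), (17,θ), (17,ι), (17,κ), (18,θ), (18,ι), (18,κ)}
These 29 distinct sets form the basis B.
Close under arbitrary unions to get τ_{X×Y}; counting gives |τ_{X×Y}| = 125.


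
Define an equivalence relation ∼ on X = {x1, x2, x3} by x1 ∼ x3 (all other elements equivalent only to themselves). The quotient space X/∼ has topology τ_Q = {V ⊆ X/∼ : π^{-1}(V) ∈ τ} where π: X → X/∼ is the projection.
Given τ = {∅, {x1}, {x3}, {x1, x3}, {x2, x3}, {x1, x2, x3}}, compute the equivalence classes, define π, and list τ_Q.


X/∼ = {[x1=x3], [x2]}; |τ_Q| = 3.

Equivalence classes: [x1=x3], [x2].
Quotient map π: X → X/∼ sends x1 ↦ [x1=x3], x2 ↦ [x2], x3 ↦ [x1=x3].
For each subset V ⊆ X/∼, compute π^{-1}(V) ⊆ X and check whether π^{-1}(V) ∈ τ. V is open in τ_Q iff π^{-1}(V) ∈ τ.
  V = {}: π^{-1}(V) = ∅ ∈ τ ✓.
  V = {[x1=x3]}: π^{-1}(V) = {x1, x3} ∈ τ ✓.
  V = {[x2]}: π^{-1}(V) = {x2} ∉ τ ✗.
  V = {[x1=x3], [x2]}: π^{-1}(V) = {x1, x2, x3} ∈ τ ✓.
Open sets in the quotient: τ_Q = {{}, {[x1=x3]}, {[x1=x3], [x2]}} (3 elements).


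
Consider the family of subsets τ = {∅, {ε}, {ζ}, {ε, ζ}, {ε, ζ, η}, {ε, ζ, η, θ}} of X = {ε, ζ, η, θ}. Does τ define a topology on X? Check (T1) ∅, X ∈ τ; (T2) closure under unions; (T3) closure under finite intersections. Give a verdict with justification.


τ IS a topology on X.

Axiom (T1): ∅ ∈ τ? Yes; X ∈ τ? Yes.
Axiom (T2/T3): check pairwise unions and intersections of members of τ.
All pairwise intersections and unions checked — each lies in τ. Therefore τ satisfies (T1), (T2), (T3): it IS a topology on X.


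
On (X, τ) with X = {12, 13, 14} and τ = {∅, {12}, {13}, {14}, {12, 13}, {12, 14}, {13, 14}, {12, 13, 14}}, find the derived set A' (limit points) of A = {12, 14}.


A' = ∅

For each x ∈ X, list the open sets U ∈ τ with x ∈ U, then check whether U ∩ (A ∖ {x}) ≠ ∅ for every such U.
  x = 12: open {12} ∋ x has {12} ∩ (A ∖ {12}) = ∅, so x is NOT a limit point.
  x = 13: open {13} ∋ x has {13} ∩ (A ∖ {13}) = ∅, so x is NOT a limit point.
  x = 14: open {14} ∋ x has {14} ∩ (A ∖ {14}) = ∅, so x is NOT a limit point.
Collecting: A' = ∅.


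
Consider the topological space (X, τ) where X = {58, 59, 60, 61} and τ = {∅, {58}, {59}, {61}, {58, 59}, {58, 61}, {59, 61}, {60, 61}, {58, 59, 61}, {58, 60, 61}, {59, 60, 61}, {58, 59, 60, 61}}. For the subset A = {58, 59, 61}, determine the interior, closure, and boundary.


int(A) = {58, 59, 61}, cl(A) = {58, 59, 60, 61}, ∂A = {60}.

Closed sets in (X, τ) are complements of opens:
  closed(X, τ) = {∅, {58}, {59}, {60}, {58, 59}, {58, 60}, {59, 60}, {60, 61}, {58, 59, 60}, {58, 60, 61}, {59, 60, 61}, {58, 59, 60, 61}}.
int(A) = ⋃ {U ∈ τ : U ⊆ A}. Opens contained in A: ∅, {58}, {59}, {61}, {58, 59}, {58, 61}, {59, 61}, {58, 59, 61}.
Taking the union of these: int(A) = {58, 59, 61}.
cl(A) = ⋂ {C closed : A ⊆ C}. Closed sets containing A: {58, 59, 60, 61}.
Intersecting these: cl(A) = {58, 59, 60, 61}.
∂A = cl(A) ∖ int(A) = {58, 59, 60, 61} ∖ {58, 59, 61} = {60}.


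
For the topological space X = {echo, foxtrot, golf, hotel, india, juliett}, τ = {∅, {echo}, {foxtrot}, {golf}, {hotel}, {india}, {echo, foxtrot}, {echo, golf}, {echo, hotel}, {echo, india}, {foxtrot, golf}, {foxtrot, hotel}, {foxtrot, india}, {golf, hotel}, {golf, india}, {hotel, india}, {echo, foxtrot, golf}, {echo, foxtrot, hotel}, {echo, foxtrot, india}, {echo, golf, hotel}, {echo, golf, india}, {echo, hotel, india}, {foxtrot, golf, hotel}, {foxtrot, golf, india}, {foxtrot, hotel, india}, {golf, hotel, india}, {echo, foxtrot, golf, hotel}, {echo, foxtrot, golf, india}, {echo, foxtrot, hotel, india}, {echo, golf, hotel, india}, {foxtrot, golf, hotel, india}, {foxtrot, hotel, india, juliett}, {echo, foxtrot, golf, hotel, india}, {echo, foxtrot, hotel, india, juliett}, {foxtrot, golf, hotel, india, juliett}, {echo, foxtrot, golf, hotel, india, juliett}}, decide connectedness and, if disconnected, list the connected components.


(X, τ) is disconnected; components = [{echo}, {golf}, {foxtrot, hotel, india, juliett}].

Find clopen sets (U ∈ τ with X ∖ U ∈ τ):
  U = ∅, X ∖ U = {echo, foxtrot, golf, hotel, india, juliett} — both open, so U is clopen.
  U = {echo}, X ∖ U = {foxtrot, golf, hotel, india, juliett} — both open, so U is clopen.
  U = {golf}, X ∖ U = {echo, foxtrot, hotel, india, juliett} — both open, so U is clopen.
  U = {echo, golf}, X ∖ U = {foxtrot, hotel, india, juliett} — both open, so U is clopen.
  U = {foxtrot, hotel, india, juliett}, X ∖ U = {echo, golf} — both open, so U is clopen.
  U = {echo, foxtrot, hotel, india, juliett}, X ∖ U = {golf} — both open, so U is clopen.
  U = {foxtrot, golf, hotel, india, juliett}, X ∖ U = {echo} — both open, so U is clopen.
  U = {echo, foxtrot, golf, hotel, india, juliett}, X ∖ U = ∅ — both open, so U is clopen.
Nontrivial clopen(s) exist: e.g. {golf}. So (X, τ) is disconnected.
Compute connected components by grouping points that agree on all clopens:
  component: {echo}
  component: {golf}
  component: {foxtrot, hotel, india, juliett}


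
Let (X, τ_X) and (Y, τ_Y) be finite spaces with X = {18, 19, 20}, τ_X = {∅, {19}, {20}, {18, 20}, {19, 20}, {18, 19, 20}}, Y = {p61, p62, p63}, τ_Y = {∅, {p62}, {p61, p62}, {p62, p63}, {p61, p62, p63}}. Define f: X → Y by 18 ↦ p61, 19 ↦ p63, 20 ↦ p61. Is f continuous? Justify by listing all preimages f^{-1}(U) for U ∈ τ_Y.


f IS continuous.

Compute f^{-1}(U) for each U ∈ τ_Y:
  U = ∅: f^{-1}(U) = ∅ ∈ τ_X ✓.
  U = {p62}: f^{-1}(U) = ∅ ∈ τ_X ✓.
  U = {p61, p62}: f^{-1}(U) = {18, 20} ∈ τ_X ✓.
  U = {p62, p63}: f^{-1}(U) = {19} ∈ τ_X ✓.
  U = {p61, p62, p63}: f^{-1}(U) = {18, 19, 20} ∈ τ_X ✓.
Every preimage lies in τ_X, so f IS continuous.


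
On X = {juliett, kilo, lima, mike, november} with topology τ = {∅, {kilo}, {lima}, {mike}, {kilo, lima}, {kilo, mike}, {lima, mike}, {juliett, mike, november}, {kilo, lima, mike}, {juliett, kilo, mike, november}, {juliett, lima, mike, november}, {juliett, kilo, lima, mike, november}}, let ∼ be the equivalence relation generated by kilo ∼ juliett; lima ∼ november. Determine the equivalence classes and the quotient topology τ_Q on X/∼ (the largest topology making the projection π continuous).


X/∼ = {[juliett=kilo], [lima=november], [mike]}; |τ_Q| = 3.

Equivalence classes: [juliett=kilo], [lima=november], [mike].
Quotient map π: X → X/∼ sends juliett ↦ [juliett=kilo], kilo ↦ [juliett=kilo], lima ↦ [lima=november], mike ↦ [mike], november ↦ [lima=november].
For each subset V ⊆ X/∼, compute π^{-1}(V) ⊆ X and check whether π^{-1}(V) ∈ τ. V is open in τ_Q iff π^{-1}(V) ∈ τ.
  V = {}: π^{-1}(V) = ∅ ∈ τ ✓.
  V = {[juliett=kilo]}: π^{-1}(V) = {juliett, kilo} ∉ τ ✗.
  V = {[lima=november]}: π^{-1}(V) = {lima, november} ∉ τ ✗.
  V = {[juliett=kilo], [lima=november]}: π^{-1}(V) = {juliett, kilo, lima, november} ∉ τ ✗.
  V = {[mike]}: π^{-1}(V) = {mike} ∈ τ ✓.
  V = {[juliett=kilo], [mike]}: π^{-1}(V) = {juliett, kilo, mike} ∉ τ ✗.
  V = {[lima=november], [mike]}: π^{-1}(V) = {lima, mike, november} ∉ τ ✗.
  V = {[juliett=kilo], [lima=november], [mike]}: π^{-1}(V) = {juliett, kilo, lima, mike, november} ∈ τ ✓.
Open sets in the quotient: τ_Q = {{}, {[mike]}, {[juliett=kilo], [lima=november], [mike]}} (3 elements).


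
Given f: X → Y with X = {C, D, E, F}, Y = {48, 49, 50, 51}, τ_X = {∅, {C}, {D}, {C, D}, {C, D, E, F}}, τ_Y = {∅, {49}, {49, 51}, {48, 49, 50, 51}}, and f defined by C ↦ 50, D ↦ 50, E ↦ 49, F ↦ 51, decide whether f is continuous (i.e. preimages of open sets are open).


f is NOT continuous.

Compute f^{-1}(U) for each U ∈ τ_Y:
  U = ∅: f^{-1}(U) = ∅ ∈ τ_X ✓.
  U = {49}: f^{-1}(U) = {E} ∉ τ_X ✗.
  U = {49, 51}: f^{-1}(U) = {E, F} ∉ τ_X ✗.
  U = {48, 49, 50, 51}: f^{-1}(U) = {C, D, E, F} ∈ τ_X ✓.
Found U = {49} with f^{-1}(U) = {E} not in τ_X. Therefore f is NOT continuous.


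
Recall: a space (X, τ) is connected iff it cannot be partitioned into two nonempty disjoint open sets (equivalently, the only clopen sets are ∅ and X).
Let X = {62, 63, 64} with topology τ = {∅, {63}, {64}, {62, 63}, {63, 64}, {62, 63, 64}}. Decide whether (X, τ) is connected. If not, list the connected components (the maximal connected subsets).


(X, τ) is disconnected; components = [{64}, {62, 63}].

Find clopen sets (U ∈ τ with X ∖ U ∈ τ):
  U = ∅, X ∖ U = {62, 63, 64} — both open, so U is clopen.
  U = {64}, X ∖ U = {62, 63} — both open, so U is clopen.
  U = {62, 63}, X ∖ U = {64} — both open, so U is clopen.
  U = {62, 63, 64}, X ∖ U = ∅ — both open, so U is clopen.
Nontrivial clopen(s) exist: e.g. {64}. So (X, τ) is disconnected.
Compute connected components by grouping points that agree on all clopens:
  component: {64}
  component: {62, 63}


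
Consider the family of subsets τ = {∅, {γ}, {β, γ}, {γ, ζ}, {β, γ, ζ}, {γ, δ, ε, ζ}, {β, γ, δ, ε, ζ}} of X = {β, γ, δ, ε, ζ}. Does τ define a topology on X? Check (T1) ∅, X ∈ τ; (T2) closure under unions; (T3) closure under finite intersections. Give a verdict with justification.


τ IS a topology on X.

Axiom (T1): ∅ ∈ τ? Yes; X ∈ τ? Yes.
Axiom (T2/T3): check pairwise unions and intersections of members of τ.
All pairwise intersections and unions checked — each lies in τ. Therefore τ satisfies (T1), (T2), (T3): it IS a topology on X.


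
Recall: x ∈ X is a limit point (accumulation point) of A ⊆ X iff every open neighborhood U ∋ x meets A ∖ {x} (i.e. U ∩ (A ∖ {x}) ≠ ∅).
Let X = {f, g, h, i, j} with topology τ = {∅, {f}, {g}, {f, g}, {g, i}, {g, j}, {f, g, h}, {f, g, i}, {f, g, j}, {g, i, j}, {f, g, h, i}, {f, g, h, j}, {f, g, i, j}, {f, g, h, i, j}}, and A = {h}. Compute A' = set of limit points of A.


A' = ∅

For each x ∈ X, list the open sets U ∈ τ with x ∈ U, then check whether U ∩ (A ∖ {x}) ≠ ∅ for every such U.
  x = f: open {f} ∋ x has {f} ∩ (A ∖ {f}) = ∅, so x is NOT a limit point.
  x = g: open {g} ∋ x has {g} ∩ (A ∖ {g}) = ∅, so x is NOT a limit point.
  x = h: open {f, g, h} ∋ x has {f, g, h} ∩ (A ∖ {h}) = ∅, so x is NOT a limit point.
  x = i: open {g, i} ∋ x has {g, i} ∩ (A ∖ {i}) = ∅, so x is NOT a limit point.
  x = j: open {g, j} ∋ x has {g, j} ∩ (A ∖ {j}) = ∅, so x is NOT a limit point.
Collecting: A' = ∅.


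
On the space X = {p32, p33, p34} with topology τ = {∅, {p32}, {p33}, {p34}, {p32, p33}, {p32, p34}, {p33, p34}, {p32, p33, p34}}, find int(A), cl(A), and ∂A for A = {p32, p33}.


int(A) = {p32, p33}, cl(A) = {p32, p33}, ∂A = ∅.

Closed sets in (X, τ) are complements of opens:
  closed(X, τ) = {∅, {p32}, {p33}, {p34}, {p32, p33}, {p32, p34}, {p33, p34}, {p32, p33, p34}}.
int(A) = ⋃ {U ∈ τ : U ⊆ A}. Opens contained in A: ∅, {p32}, {p33}, {p32, p33}.
Taking the union of these: int(A) = {p32, p33}.
cl(A) = ⋂ {C closed : A ⊆ C}. Closed sets containing A: {p32, p33}, {p32, p33, p34}.
Intersecting these: cl(A) = {p32, p33}.
∂A = cl(A) ∖ int(A) = {p32, p33} ∖ {p32, p33} = ∅.


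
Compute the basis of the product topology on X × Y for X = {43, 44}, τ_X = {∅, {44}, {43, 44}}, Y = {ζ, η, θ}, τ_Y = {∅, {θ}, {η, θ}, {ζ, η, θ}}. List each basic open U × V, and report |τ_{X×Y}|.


Basis B = {∅ × ∅, {44} × {θ}, {43, 44} × {θ}, {44} × {η, θ}, {44} × {ζ, η, θ}, {43, 44} × {η, θ}, {43, 44} × {ζ, η, θ}}; |τ_{X×Y}| = 10.

Enumerate products U × V with U ∈ τ_X, V ∈ τ_Y (deduplicated):
  ∅ × ∅ = {} (∅)
  {44} × {θ} = {(44,θ)}
  {43, 44} × {θ} = {(43,θ), (44,θ)}
  {44} × {η, θ} = {(44,η), (44,θ)}
  {44} × {ζ, η, θ} = {(44,ζ), (44,η), (44,θ)}
  {43, 44} × {η, θ} = {(43,η), (43,θ), (44,η), (44,θ)}
  {43, 44} × {ζ, η, θ} = {(43,ζ), (43,η), (43,θ), (44,ζ), (44,η), (44,θ)}
These 7 distinct sets form the basis B.
Close under arbitrary unions to get τ_{X×Y}; counting gives |τ_{X×Y}| = 10.


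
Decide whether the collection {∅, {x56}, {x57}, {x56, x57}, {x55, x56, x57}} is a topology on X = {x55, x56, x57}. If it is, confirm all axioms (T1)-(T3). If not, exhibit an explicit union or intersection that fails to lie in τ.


τ IS a topology on X.

Axiom (T1): ∅ ∈ τ? Yes; X ∈ τ? Yes.
Axiom (T2/T3): check pairwise unions and intersections of members of τ.
All pairwise intersections and unions checked — each lies in τ. Therefore τ satisfies (T1), (T2), (T3): it IS a topology on X.


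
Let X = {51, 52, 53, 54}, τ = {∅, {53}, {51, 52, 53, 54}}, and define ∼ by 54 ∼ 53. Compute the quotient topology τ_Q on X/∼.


X/∼ = {[51], [52], [53=54]}; |τ_Q| = 2.

Equivalence classes: [51], [52], [53=54].
Quotient map π: X → X/∼ sends 51 ↦ [51], 52 ↦ [52], 53 ↦ [53=54], 54 ↦ [53=54].
For each subset V ⊆ X/∼, compute π^{-1}(V) ⊆ X and check whether π^{-1}(V) ∈ τ. V is open in τ_Q iff π^{-1}(V) ∈ τ.
  V = {}: π^{-1}(V) = ∅ ∈ τ ✓.
  V = {[51]}: π^{-1}(V) = {51} ∉ τ ✗.
  V = {[52]}: π^{-1}(V) = {52} ∉ τ ✗.
  V = {[51], [52]}: π^{-1}(V) = {51, 52} ∉ τ ✗.
  V = {[53=54]}: π^{-1}(V) = {53, 54} ∉ τ ✗.
  V = {[51], [53=54]}: π^{-1}(V) = {51, 53, 54} ∉ τ ✗.
  V = {[52], [53=54]}: π^{-1}(V) = {52, 53, 54} ∉ τ ✗.
  V = {[51], [52], [53=54]}: π^{-1}(V) = {51, 52, 53, 54} ∈ τ ✓.
Open sets in the quotient: τ_Q = {{}, {[51], [52], [53=54]}} (2 elements).


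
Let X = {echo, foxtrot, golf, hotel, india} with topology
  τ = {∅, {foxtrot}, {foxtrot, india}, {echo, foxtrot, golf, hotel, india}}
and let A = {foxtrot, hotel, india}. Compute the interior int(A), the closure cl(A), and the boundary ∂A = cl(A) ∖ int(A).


int(A) = {foxtrot, india}, cl(A) = {echo, foxtrot, golf, hotel, india}, ∂A = {echo, golf, hotel}.

Closed sets in (X, τ) are complements of opens:
  closed(X, τ) = {∅, {echo, golf, hotel}, {echo, golf, hotel, india}, {echo, foxtrot, golf, hotel, india}}.
int(A) = ⋃ {U ∈ τ : U ⊆ A}. Opens contained in A: ∅, {foxtrot}, {foxtrot, india}.
Taking the union of these: int(A) = {foxtrot, india}.
cl(A) = ⋂ {C closed : A ⊆ C}. Closed sets containing A: {echo, foxtrot, golf, hotel, india}.
Intersecting these: cl(A) = {echo, foxtrot, golf, hotel, india}.
∂A = cl(A) ∖ int(A) = {echo, foxtrot, golf, hotel, india} ∖ {foxtrot, india} = {echo, golf, hotel}.


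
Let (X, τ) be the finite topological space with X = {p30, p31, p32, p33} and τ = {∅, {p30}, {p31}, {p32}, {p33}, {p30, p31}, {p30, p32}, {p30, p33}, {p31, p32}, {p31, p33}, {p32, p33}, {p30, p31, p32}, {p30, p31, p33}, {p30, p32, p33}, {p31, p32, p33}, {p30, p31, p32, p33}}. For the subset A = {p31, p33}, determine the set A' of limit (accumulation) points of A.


A' = ∅

For each x ∈ X, list the open sets U ∈ τ with x ∈ U, then check whether U ∩ (A ∖ {x}) ≠ ∅ for every such U.
  x = p30: open {p30} ∋ x has {p30} ∩ (A ∖ {p30}) = ∅, so x is NOT a limit point.
  x = p31: open {p31} ∋ x has {p31} ∩ (A ∖ {p31}) = ∅, so x is NOT a limit point.
  x = p32: open {p32} ∋ x has {p32} ∩ (A ∖ {p32}) = ∅, so x is NOT a limit point.
  x = p33: open {p33} ∋ x has {p33} ∩ (A ∖ {p33}) = ∅, so x is NOT a limit point.
Collecting: A' = ∅.


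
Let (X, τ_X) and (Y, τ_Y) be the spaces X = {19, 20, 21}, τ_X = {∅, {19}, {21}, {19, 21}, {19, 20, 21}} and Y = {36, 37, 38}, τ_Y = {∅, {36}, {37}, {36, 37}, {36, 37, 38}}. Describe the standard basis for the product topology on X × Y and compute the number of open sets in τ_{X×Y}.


Basis B = {∅ × ∅, {19} × {36}, {19} × {37}, {21} × {36}, {21} × {37}, {19} × {36, 37}, {19, 21} × {36}, {19, 21} × {37}, {21} × {36, 37}, {19} × {36, 37, 38}, {19, 20, 21} × {36}, {19, 20, 21} × {37}, {21} × {36, 37, 38}, {19, 21} × {36, 37}, {19, 21} × {36, 37, 38}, {19, 20, 21} × {36, 37}, {19, 20, 21} × {36, 37, 38}}; |τ_{X×Y}| = 48.

Enumerate products U × V with U ∈ τ_X, V ∈ τ_Y (deduplicated):
  ∅ × ∅ = {} (∅)
  {19} × {36} = {(19,36)}
  {19} × {37} = {(19,37)}
  {21} × {36} = {(21,36)}
  {21} × {37} = {(21,37)}
  {19} × {36, 37} = {(19,36), (19,37)}
  {19, 21} × {36} = {(19,36), (21,36)}
  {19, 21} × {37} = {(19,37), (21,37)}
  {21} × {36, 37} = {(21,36), (21,37)}
  {19} × {36, 37, 38} = {(19,36), (19,37), (19,38)}
  {19, 20, 21} × {36} = {(19,36), (20,36), (21,36)}
  {19, 20, 21} × {37} = {(19,37), (20,37), (21,37)}
  {21} × {36, 37, 38} = {(21,36), (21,37), (21,38)}
  {19, 21} × {36, 37} = {(19,36), (19,37), (21,36), (21,37)}
  {19, 21} × {36, 37, 38} = {(19,36), (19,37), (19,38), (21,36), (21,37), (21,38)}
  {19, 20, 21} × {36, 37} = {(19,36), (19,37), (20,36), (20,37), (21,36), (21,37)}
  {19, 20, 21} × {36, 37, 38} = {(19,36), (19,37), (19,38), (20,36), (20,37), (20,38), (21,36), (21,37), (21,38)}
These 17 distinct sets form the basis B.
Close under arbitrary unions to get τ_{X×Y}; counting gives |τ_{X×Y}| = 48.


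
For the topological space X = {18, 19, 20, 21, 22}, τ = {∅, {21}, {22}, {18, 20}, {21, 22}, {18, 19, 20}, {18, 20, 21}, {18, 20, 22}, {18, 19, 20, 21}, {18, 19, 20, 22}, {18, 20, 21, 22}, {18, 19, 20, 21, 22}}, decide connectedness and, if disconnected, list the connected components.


(X, τ) is disconnected; components = [{21}, {22}, {18, 19, 20}].

Find clopen sets (U ∈ τ with X ∖ U ∈ τ):
  U = ∅, X ∖ U = {18, 19, 20, 21, 22} — both open, so U is clopen.
  U = {21}, X ∖ U = {18, 19, 20, 22} — both open, so U is clopen.
  U = {22}, X ∖ U = {18, 19, 20, 21} — both open, so U is clopen.
  U = {21, 22}, X ∖ U = {18, 19, 20} — both open, so U is clopen.
  U = {18, 19, 20}, X ∖ U = {21, 22} — both open, so U is clopen.
  U = {18, 19, 20, 21}, X ∖ U = {22} — both open, so U is clopen.
  U = {18, 19, 20, 22}, X ∖ U = {21} — both open, so U is clopen.
  U = {18, 19, 20, 21, 22}, X ∖ U = ∅ — both open, so U is clopen.
Nontrivial clopen(s) exist: e.g. {18, 19, 20, 21}. So (X, τ) is disconnected.
Compute connected components by grouping points that agree on all clopens:
  component: {21}
  component: {22}
  component: {18, 19, 20}
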